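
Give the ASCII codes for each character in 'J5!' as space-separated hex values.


String: 'J5!'  (3 characters)
Per-character ASCII lookup:
  'J': uppercase starts at 65: 'J' = 65 + 9 = 74 → 0x4A
  '5': digits start at 48: '5' = 48 + 5 = 53 → 0x35
  '!': special character: '!' = 33 → 0x21
= 0x4A 0x35 0x21


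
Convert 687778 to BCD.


Each digit → 4-bit binary:
  6 → 0110
  8 → 1000
  7 → 0111
  7 → 0111
  7 → 0111
  8 → 1000
= 0110 1000 0111 0111 0111 1000


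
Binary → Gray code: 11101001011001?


Binary: 11101001011001
Gray code: G = B XOR (B >> 1)
B >> 1 = 01110100101100
11101001011001 XOR 01110100101100:
  1 XOR 0 = 1
  1 XOR 1 = 0
  1 XOR 1 = 0
  0 XOR 1 = 1
  1 XOR 0 = 1
  0 XOR 1 = 1
  0 XOR 0 = 0
  1 XOR 0 = 1
  0 XOR 1 = 1
  1 XOR 0 = 1
  1 XOR 1 = 0
  0 XOR 1 = 1
  0 XOR 0 = 0
  1 XOR 0 = 1
= 10011101110101


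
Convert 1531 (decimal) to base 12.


Divide by 12 repeatedly:
1531 ÷ 12 = 127 remainder 7
127 ÷ 12 = 10 remainder 7
10 ÷ 12 = 0 remainder 10
Reading remainders bottom-up:
= A77


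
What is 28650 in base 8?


Divide by 8 repeatedly:
28650 ÷ 8 = 3581 remainder 2
3581 ÷ 8 = 447 remainder 5
447 ÷ 8 = 55 remainder 7
55 ÷ 8 = 6 remainder 7
6 ÷ 8 = 0 remainder 6
Reading remainders bottom-up:
= 0o67752


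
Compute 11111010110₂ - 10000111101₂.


Align and subtract column by column (LSB to MSB, borrowing when needed):
  11111010110
- 10000111101
  -----------
  col 0: (0 - 0 borrow-in) - 1 → borrow from next column: (0+2) - 1 = 1, borrow out 1
  col 1: (1 - 1 borrow-in) - 0 → 0 - 0 = 0, borrow out 0
  col 2: (1 - 0 borrow-in) - 1 → 1 - 1 = 0, borrow out 0
  col 3: (0 - 0 borrow-in) - 1 → borrow from next column: (0+2) - 1 = 1, borrow out 1
  col 4: (1 - 1 borrow-in) - 1 → borrow from next column: (0+2) - 1 = 1, borrow out 1
  col 5: (0 - 1 borrow-in) - 1 → borrow from next column: (-1+2) - 1 = 0, borrow out 1
  col 6: (1 - 1 borrow-in) - 0 → 0 - 0 = 0, borrow out 0
  col 7: (1 - 0 borrow-in) - 0 → 1 - 0 = 1, borrow out 0
  col 8: (1 - 0 borrow-in) - 0 → 1 - 0 = 1, borrow out 0
  col 9: (1 - 0 borrow-in) - 0 → 1 - 0 = 1, borrow out 0
  col 10: (1 - 0 borrow-in) - 1 → 1 - 1 = 0, borrow out 0
Reading bits MSB→LSB: 01110011001
Strip leading zeros: 1110011001
= 1110011001


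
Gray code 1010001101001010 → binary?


Gray code: 1010001101001010
MSB stays the same: 1
Each subsequent bit = prev_binary XOR current_gray:
  B[1] = 1 XOR 0 = 1
  B[2] = 1 XOR 1 = 0
  B[3] = 0 XOR 0 = 0
  B[4] = 0 XOR 0 = 0
  B[5] = 0 XOR 0 = 0
  B[6] = 0 XOR 1 = 1
  B[7] = 1 XOR 1 = 0
  B[8] = 0 XOR 0 = 0
  B[9] = 0 XOR 1 = 1
  B[10] = 1 XOR 0 = 1
  B[11] = 1 XOR 0 = 1
  B[12] = 1 XOR 1 = 0
  B[13] = 0 XOR 0 = 0
  B[14] = 0 XOR 1 = 1
  B[15] = 1 XOR 0 = 1
= 1100001001110011 (49779 decimal)


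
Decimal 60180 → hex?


Divide by 16 repeatedly:
60180 ÷ 16 = 3761 remainder 4 (4)
3761 ÷ 16 = 235 remainder 1 (1)
235 ÷ 16 = 14 remainder 11 (B)
14 ÷ 16 = 0 remainder 14 (E)
Reading remainders bottom-up:
= 0xEB14


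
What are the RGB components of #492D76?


Hex: #492D76
R = 49₁₆ = 73
G = 2D₁₆ = 45
B = 76₁₆ = 118
= RGB(73, 45, 118)


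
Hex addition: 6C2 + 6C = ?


Align and add column by column (LSB to MSB, each column mod 16 with carry):
  06C2
+ 006C
  ----
  col 0: 2(2) + C(12) + 0 (carry in) = 14 → E(14), carry out 0
  col 1: C(12) + 6(6) + 0 (carry in) = 18 → 2(2), carry out 1
  col 2: 6(6) + 0(0) + 1 (carry in) = 7 → 7(7), carry out 0
  col 3: 0(0) + 0(0) + 0 (carry in) = 0 → 0(0), carry out 0
Reading digits MSB→LSB: 072E
Strip leading zeros: 72E
= 0x72E


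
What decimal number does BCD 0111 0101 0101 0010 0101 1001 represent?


Each 4-bit group → digit:
  0111 → 7
  0101 → 5
  0101 → 5
  0010 → 2
  0101 → 5
  1001 → 9
= 755259


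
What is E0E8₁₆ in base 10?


Positional values:
Position 0: 8 × 16^0 = 8 × 1 = 8
Position 1: E × 16^1 = 14 × 16 = 224
Position 2: 0 × 16^2 = 0 × 256 = 0
Position 3: E × 16^3 = 14 × 4096 = 57344
Sum = 8 + 224 + 0 + 57344
= 57576


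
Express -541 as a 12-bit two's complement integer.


Original: 001000011101
Step 1 - Invert all bits: 110111100010
Step 2 - Add 1: 110111100010 + 1
= 110111100011 (represents -541)


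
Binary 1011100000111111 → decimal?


Positional values:
Bit 0: 1 × 2^0 = 1
Bit 1: 1 × 2^1 = 2
Bit 2: 1 × 2^2 = 4
Bit 3: 1 × 2^3 = 8
Bit 4: 1 × 2^4 = 16
Bit 5: 1 × 2^5 = 32
Bit 11: 1 × 2^11 = 2048
Bit 12: 1 × 2^12 = 4096
Bit 13: 1 × 2^13 = 8192
Bit 15: 1 × 2^15 = 32768
Sum = 1 + 2 + 4 + 8 + 16 + 32 + 2048 + 4096 + 8192 + 32768
= 47167


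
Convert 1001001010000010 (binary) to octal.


Group into 3-bit groups: 001001001010000010
  001 = 1
  001 = 1
  001 = 1
  010 = 2
  000 = 0
  010 = 2
= 0o111202


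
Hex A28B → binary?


Each hex digit → 4 binary bits:
  A = 1010
  2 = 0010
  8 = 1000
  B = 1011
Concatenate: 1010 0010 1000 1011
= 1010001010001011


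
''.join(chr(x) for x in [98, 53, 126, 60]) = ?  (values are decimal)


Codes (decimal): 98 53 126 60
Per-code ASCII lookup:
  98  (range 97-122: lowercase, 98 - 97 = 1) → 'b'
  53  (range 48-57: digits, 53 - 48 = 5) → '5'
  126  (special character) → '~'
  60  (special character) → '<'
= 'b5~<'


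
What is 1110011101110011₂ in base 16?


Group into 4-bit nibbles: 1110011101110011
  1110 = E
  0111 = 7
  0111 = 7
  0011 = 3
= 0xE773


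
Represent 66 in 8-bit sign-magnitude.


Sign bit: 0 (positive)
Magnitude: 66 = 1000010
= 01000010


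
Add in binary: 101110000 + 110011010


Align and add column by column (LSB to MSB, carry propagating):
  0101110000
+ 0110011010
  ----------
  col 0: 0 + 0 + 0 (carry in) = 0 → bit 0, carry out 0
  col 1: 0 + 1 + 0 (carry in) = 1 → bit 1, carry out 0
  col 2: 0 + 0 + 0 (carry in) = 0 → bit 0, carry out 0
  col 3: 0 + 1 + 0 (carry in) = 1 → bit 1, carry out 0
  col 4: 1 + 1 + 0 (carry in) = 2 → bit 0, carry out 1
  col 5: 1 + 0 + 1 (carry in) = 2 → bit 0, carry out 1
  col 6: 1 + 0 + 1 (carry in) = 2 → bit 0, carry out 1
  col 7: 0 + 1 + 1 (carry in) = 2 → bit 0, carry out 1
  col 8: 1 + 1 + 1 (carry in) = 3 → bit 1, carry out 1
  col 9: 0 + 0 + 1 (carry in) = 1 → bit 1, carry out 0
Reading bits MSB→LSB: 1100001010
Strip leading zeros: 1100001010
= 1100001010


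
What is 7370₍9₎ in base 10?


Positional values (base 9):
  0 × 9^0 = 0 × 1 = 0
  7 × 9^1 = 7 × 9 = 63
  3 × 9^2 = 3 × 81 = 243
  7 × 9^3 = 7 × 729 = 5103
Sum = 0 + 63 + 243 + 5103
= 5409


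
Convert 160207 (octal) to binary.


Each octal digit → 3 binary bits:
  1 = 001
  6 = 110
  0 = 000
  2 = 010
  0 = 000
  7 = 111
Concatenate: 001 110 000 010 000 111
= 001110000010000111


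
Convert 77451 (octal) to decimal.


Positional values:
Position 0: 1 × 8^0 = 1
Position 1: 5 × 8^1 = 40
Position 2: 4 × 8^2 = 256
Position 3: 7 × 8^3 = 3584
Position 4: 7 × 8^4 = 28672
Sum = 1 + 40 + 256 + 3584 + 28672
= 32553


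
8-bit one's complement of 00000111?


Original: 00000111
Invert all bits:
  bit 0: 0 → 1
  bit 1: 0 → 1
  bit 2: 0 → 1
  bit 3: 0 → 1
  bit 4: 0 → 1
  bit 5: 1 → 0
  bit 6: 1 → 0
  bit 7: 1 → 0
= 11111000


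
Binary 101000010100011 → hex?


Group into 4-bit nibbles: 0101000010100011
  0101 = 5
  0000 = 0
  1010 = A
  0011 = 3
= 0x50A3


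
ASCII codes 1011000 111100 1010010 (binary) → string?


Codes (binary): 1011000 111100 1010010
Per-code ASCII lookup:
  1011000 = 88  (range 65-90: uppercase, 88 - 65 = 23) → 'X'
  111100 = 60  (special character) → '<'
  1010010 = 82  (range 65-90: uppercase, 82 - 65 = 17) → 'R'
= 'X<R'


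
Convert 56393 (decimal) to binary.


Divide by 2 repeatedly:
56393 ÷ 2 = 28196 remainder 1
28196 ÷ 2 = 14098 remainder 0
14098 ÷ 2 = 7049 remainder 0
7049 ÷ 2 = 3524 remainder 1
3524 ÷ 2 = 1762 remainder 0
1762 ÷ 2 = 881 remainder 0
881 ÷ 2 = 440 remainder 1
440 ÷ 2 = 220 remainder 0
220 ÷ 2 = 110 remainder 0
110 ÷ 2 = 55 remainder 0
55 ÷ 2 = 27 remainder 1
27 ÷ 2 = 13 remainder 1
13 ÷ 2 = 6 remainder 1
6 ÷ 2 = 3 remainder 0
3 ÷ 2 = 1 remainder 1
1 ÷ 2 = 0 remainder 1
Reading remainders bottom-up:
= 1101110001001001


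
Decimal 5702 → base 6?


Divide by 6 repeatedly:
5702 ÷ 6 = 950 remainder 2
950 ÷ 6 = 158 remainder 2
158 ÷ 6 = 26 remainder 2
26 ÷ 6 = 4 remainder 2
4 ÷ 6 = 0 remainder 4
Reading remainders bottom-up:
= 42222


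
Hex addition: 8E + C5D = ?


Align and add column by column (LSB to MSB, each column mod 16 with carry):
  008E
+ 0C5D
  ----
  col 0: E(14) + D(13) + 0 (carry in) = 27 → B(11), carry out 1
  col 1: 8(8) + 5(5) + 1 (carry in) = 14 → E(14), carry out 0
  col 2: 0(0) + C(12) + 0 (carry in) = 12 → C(12), carry out 0
  col 3: 0(0) + 0(0) + 0 (carry in) = 0 → 0(0), carry out 0
Reading digits MSB→LSB: 0CEB
Strip leading zeros: CEB
= 0xCEB


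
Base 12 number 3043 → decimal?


Positional values (base 12):
  3 × 12^0 = 3 × 1 = 3
  4 × 12^1 = 4 × 12 = 48
  0 × 12^2 = 0 × 144 = 0
  3 × 12^3 = 3 × 1728 = 5184
Sum = 3 + 48 + 0 + 5184
= 5235


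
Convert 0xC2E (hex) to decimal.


Positional values:
Position 0: E × 16^0 = 14 × 1 = 14
Position 1: 2 × 16^1 = 2 × 16 = 32
Position 2: C × 16^2 = 12 × 256 = 3072
Sum = 14 + 32 + 3072
= 3118


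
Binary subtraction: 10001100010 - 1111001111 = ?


Align and subtract column by column (LSB to MSB, borrowing when needed):
  10001100010
- 01111001111
  -----------
  col 0: (0 - 0 borrow-in) - 1 → borrow from next column: (0+2) - 1 = 1, borrow out 1
  col 1: (1 - 1 borrow-in) - 1 → borrow from next column: (0+2) - 1 = 1, borrow out 1
  col 2: (0 - 1 borrow-in) - 1 → borrow from next column: (-1+2) - 1 = 0, borrow out 1
  col 3: (0 - 1 borrow-in) - 1 → borrow from next column: (-1+2) - 1 = 0, borrow out 1
  col 4: (0 - 1 borrow-in) - 0 → borrow from next column: (-1+2) - 0 = 1, borrow out 1
  col 5: (1 - 1 borrow-in) - 0 → 0 - 0 = 0, borrow out 0
  col 6: (1 - 0 borrow-in) - 1 → 1 - 1 = 0, borrow out 0
  col 7: (0 - 0 borrow-in) - 1 → borrow from next column: (0+2) - 1 = 1, borrow out 1
  col 8: (0 - 1 borrow-in) - 1 → borrow from next column: (-1+2) - 1 = 0, borrow out 1
  col 9: (0 - 1 borrow-in) - 1 → borrow from next column: (-1+2) - 1 = 0, borrow out 1
  col 10: (1 - 1 borrow-in) - 0 → 0 - 0 = 0, borrow out 0
Reading bits MSB→LSB: 00010010011
Strip leading zeros: 10010011
= 10010011


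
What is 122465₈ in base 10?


Positional values:
Position 0: 5 × 8^0 = 5
Position 1: 6 × 8^1 = 48
Position 2: 4 × 8^2 = 256
Position 3: 2 × 8^3 = 1024
Position 4: 2 × 8^4 = 8192
Position 5: 1 × 8^5 = 32768
Sum = 5 + 48 + 256 + 1024 + 8192 + 32768
= 42293


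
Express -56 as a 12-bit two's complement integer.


Original: 000000111000
Step 1 - Invert all bits: 111111000111
Step 2 - Add 1: 111111000111 + 1
= 111111001000 (represents -56)


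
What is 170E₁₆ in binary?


Each hex digit → 4 binary bits:
  1 = 0001
  7 = 0111
  0 = 0000
  E = 1110
Concatenate: 0001 0111 0000 1110
= 0001011100001110


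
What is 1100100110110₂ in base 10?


Positional values:
Bit 1: 1 × 2^1 = 2
Bit 2: 1 × 2^2 = 4
Bit 4: 1 × 2^4 = 16
Bit 5: 1 × 2^5 = 32
Bit 8: 1 × 2^8 = 256
Bit 11: 1 × 2^11 = 2048
Bit 12: 1 × 2^12 = 4096
Sum = 2 + 4 + 16 + 32 + 256 + 2048 + 4096
= 6454


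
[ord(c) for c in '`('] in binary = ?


String: '`('  (2 characters)
Per-character ASCII lookup:
  '`': special character: '`' = 96 → 1100000
  '(': special character: '(' = 40 → 101000
= 1100000 101000


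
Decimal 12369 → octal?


Divide by 8 repeatedly:
12369 ÷ 8 = 1546 remainder 1
1546 ÷ 8 = 193 remainder 2
193 ÷ 8 = 24 remainder 1
24 ÷ 8 = 3 remainder 0
3 ÷ 8 = 0 remainder 3
Reading remainders bottom-up:
= 0o30121


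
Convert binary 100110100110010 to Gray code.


Binary: 100110100110010
Gray code: G = B XOR (B >> 1)
B >> 1 = 010011010011001
100110100110010 XOR 010011010011001:
  1 XOR 0 = 1
  0 XOR 1 = 1
  0 XOR 0 = 0
  1 XOR 0 = 1
  1 XOR 1 = 0
  0 XOR 1 = 1
  1 XOR 0 = 1
  0 XOR 1 = 1
  0 XOR 0 = 0
  1 XOR 0 = 1
  1 XOR 1 = 0
  0 XOR 1 = 1
  0 XOR 0 = 0
  1 XOR 0 = 1
  0 XOR 1 = 1
= 110101110101011


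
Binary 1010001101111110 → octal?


Group into 3-bit groups: 001010001101111110
  001 = 1
  010 = 2
  001 = 1
  101 = 5
  111 = 7
  110 = 6
= 0o121576


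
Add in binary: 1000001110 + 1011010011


Align and add column by column (LSB to MSB, carry propagating):
  01000001110
+ 01011010011
  -----------
  col 0: 0 + 1 + 0 (carry in) = 1 → bit 1, carry out 0
  col 1: 1 + 1 + 0 (carry in) = 2 → bit 0, carry out 1
  col 2: 1 + 0 + 1 (carry in) = 2 → bit 0, carry out 1
  col 3: 1 + 0 + 1 (carry in) = 2 → bit 0, carry out 1
  col 4: 0 + 1 + 1 (carry in) = 2 → bit 0, carry out 1
  col 5: 0 + 0 + 1 (carry in) = 1 → bit 1, carry out 0
  col 6: 0 + 1 + 0 (carry in) = 1 → bit 1, carry out 0
  col 7: 0 + 1 + 0 (carry in) = 1 → bit 1, carry out 0
  col 8: 0 + 0 + 0 (carry in) = 0 → bit 0, carry out 0
  col 9: 1 + 1 + 0 (carry in) = 2 → bit 0, carry out 1
  col 10: 0 + 0 + 1 (carry in) = 1 → bit 1, carry out 0
Reading bits MSB→LSB: 10011100001
Strip leading zeros: 10011100001
= 10011100001


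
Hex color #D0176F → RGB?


Hex: #D0176F
R = D0₁₆ = 208
G = 17₁₆ = 23
B = 6F₁₆ = 111
= RGB(208, 23, 111)


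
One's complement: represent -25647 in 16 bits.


Original: 0110010000101111
Invert all bits:
  bit 0: 0 → 1
  bit 1: 1 → 0
  bit 2: 1 → 0
  bit 3: 0 → 1
  bit 4: 0 → 1
  bit 5: 1 → 0
  bit 6: 0 → 1
  bit 7: 0 → 1
  bit 8: 0 → 1
  bit 9: 0 → 1
  bit 10: 1 → 0
  bit 11: 0 → 1
  bit 12: 1 → 0
  bit 13: 1 → 0
  bit 14: 1 → 0
  bit 15: 1 → 0
= 1001101111010000


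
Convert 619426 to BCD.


Each digit → 4-bit binary:
  6 → 0110
  1 → 0001
  9 → 1001
  4 → 0100
  2 → 0010
  6 → 0110
= 0110 0001 1001 0100 0010 0110


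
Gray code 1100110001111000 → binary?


Gray code: 1100110001111000
MSB stays the same: 1
Each subsequent bit = prev_binary XOR current_gray:
  B[1] = 1 XOR 1 = 0
  B[2] = 0 XOR 0 = 0
  B[3] = 0 XOR 0 = 0
  B[4] = 0 XOR 1 = 1
  B[5] = 1 XOR 1 = 0
  B[6] = 0 XOR 0 = 0
  B[7] = 0 XOR 0 = 0
  B[8] = 0 XOR 0 = 0
  B[9] = 0 XOR 1 = 1
  B[10] = 1 XOR 1 = 0
  B[11] = 0 XOR 1 = 1
  B[12] = 1 XOR 1 = 0
  B[13] = 0 XOR 0 = 0
  B[14] = 0 XOR 0 = 0
  B[15] = 0 XOR 0 = 0
= 1000100001010000 (34896 decimal)


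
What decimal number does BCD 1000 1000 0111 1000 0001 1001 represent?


Each 4-bit group → digit:
  1000 → 8
  1000 → 8
  0111 → 7
  1000 → 8
  0001 → 1
  1001 → 9
= 887819


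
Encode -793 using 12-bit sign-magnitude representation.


Sign bit: 1 (negative)
Magnitude: 793 = 01100011001
= 101100011001


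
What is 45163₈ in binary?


Each octal digit → 3 binary bits:
  4 = 100
  5 = 101
  1 = 001
  6 = 110
  3 = 011
Concatenate: 100 101 001 110 011
= 100101001110011


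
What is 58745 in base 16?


Divide by 16 repeatedly:
58745 ÷ 16 = 3671 remainder 9 (9)
3671 ÷ 16 = 229 remainder 7 (7)
229 ÷ 16 = 14 remainder 5 (5)
14 ÷ 16 = 0 remainder 14 (E)
Reading remainders bottom-up:
= 0xE579


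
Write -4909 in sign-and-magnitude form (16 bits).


Sign bit: 1 (negative)
Magnitude: 4909 = 001001100101101
= 1001001100101101


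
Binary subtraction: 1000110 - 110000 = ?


Align and subtract column by column (LSB to MSB, borrowing when needed):
  1000110
- 0110000
  -------
  col 0: (0 - 0 borrow-in) - 0 → 0 - 0 = 0, borrow out 0
  col 1: (1 - 0 borrow-in) - 0 → 1 - 0 = 1, borrow out 0
  col 2: (1 - 0 borrow-in) - 0 → 1 - 0 = 1, borrow out 0
  col 3: (0 - 0 borrow-in) - 0 → 0 - 0 = 0, borrow out 0
  col 4: (0 - 0 borrow-in) - 1 → borrow from next column: (0+2) - 1 = 1, borrow out 1
  col 5: (0 - 1 borrow-in) - 1 → borrow from next column: (-1+2) - 1 = 0, borrow out 1
  col 6: (1 - 1 borrow-in) - 0 → 0 - 0 = 0, borrow out 0
Reading bits MSB→LSB: 0010110
Strip leading zeros: 10110
= 10110


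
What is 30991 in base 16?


Divide by 16 repeatedly:
30991 ÷ 16 = 1936 remainder 15 (F)
1936 ÷ 16 = 121 remainder 0 (0)
121 ÷ 16 = 7 remainder 9 (9)
7 ÷ 16 = 0 remainder 7 (7)
Reading remainders bottom-up:
= 0x790F


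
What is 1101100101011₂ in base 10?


Positional values:
Bit 0: 1 × 2^0 = 1
Bit 1: 1 × 2^1 = 2
Bit 3: 1 × 2^3 = 8
Bit 5: 1 × 2^5 = 32
Bit 8: 1 × 2^8 = 256
Bit 9: 1 × 2^9 = 512
Bit 11: 1 × 2^11 = 2048
Bit 12: 1 × 2^12 = 4096
Sum = 1 + 2 + 8 + 32 + 256 + 512 + 2048 + 4096
= 6955


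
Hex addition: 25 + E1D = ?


Align and add column by column (LSB to MSB, each column mod 16 with carry):
  0025
+ 0E1D
  ----
  col 0: 5(5) + D(13) + 0 (carry in) = 18 → 2(2), carry out 1
  col 1: 2(2) + 1(1) + 1 (carry in) = 4 → 4(4), carry out 0
  col 2: 0(0) + E(14) + 0 (carry in) = 14 → E(14), carry out 0
  col 3: 0(0) + 0(0) + 0 (carry in) = 0 → 0(0), carry out 0
Reading digits MSB→LSB: 0E42
Strip leading zeros: E42
= 0xE42


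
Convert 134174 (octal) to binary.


Each octal digit → 3 binary bits:
  1 = 001
  3 = 011
  4 = 100
  1 = 001
  7 = 111
  4 = 100
Concatenate: 001 011 100 001 111 100
= 001011100001111100


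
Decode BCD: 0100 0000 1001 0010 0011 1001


Each 4-bit group → digit:
  0100 → 4
  0000 → 0
  1001 → 9
  0010 → 2
  0011 → 3
  1001 → 9
= 409239


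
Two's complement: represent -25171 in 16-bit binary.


Original: 0110001001010011
Step 1 - Invert all bits: 1001110110101100
Step 2 - Add 1: 1001110110101100 + 1
= 1001110110101101 (represents -25171)


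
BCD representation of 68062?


Each digit → 4-bit binary:
  6 → 0110
  8 → 1000
  0 → 0000
  6 → 0110
  2 → 0010
= 0110 1000 0000 0110 0010


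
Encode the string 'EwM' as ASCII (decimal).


String: 'EwM'  (3 characters)
Per-character ASCII lookup:
  'E': uppercase starts at 65: 'E' = 65 + 4 = 69
  'w': lowercase starts at 97: 'w' = 97 + 22 = 119
  'M': uppercase starts at 65: 'M' = 65 + 12 = 77
= 69 119 77


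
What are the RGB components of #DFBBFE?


Hex: #DFBBFE
R = DF₁₆ = 223
G = BB₁₆ = 187
B = FE₁₆ = 254
= RGB(223, 187, 254)


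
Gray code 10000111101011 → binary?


Gray code: 10000111101011
MSB stays the same: 1
Each subsequent bit = prev_binary XOR current_gray:
  B[1] = 1 XOR 0 = 1
  B[2] = 1 XOR 0 = 1
  B[3] = 1 XOR 0 = 1
  B[4] = 1 XOR 0 = 1
  B[5] = 1 XOR 1 = 0
  B[6] = 0 XOR 1 = 1
  B[7] = 1 XOR 1 = 0
  B[8] = 0 XOR 1 = 1
  B[9] = 1 XOR 0 = 1
  B[10] = 1 XOR 1 = 0
  B[11] = 0 XOR 0 = 0
  B[12] = 0 XOR 1 = 1
  B[13] = 1 XOR 1 = 0
= 11111010110010 (16050 decimal)


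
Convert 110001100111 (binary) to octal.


Group into 3-bit groups: 110001100111
  110 = 6
  001 = 1
  100 = 4
  111 = 7
= 0o6147


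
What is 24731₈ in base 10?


Positional values:
Position 0: 1 × 8^0 = 1
Position 1: 3 × 8^1 = 24
Position 2: 7 × 8^2 = 448
Position 3: 4 × 8^3 = 2048
Position 4: 2 × 8^4 = 8192
Sum = 1 + 24 + 448 + 2048 + 8192
= 10713


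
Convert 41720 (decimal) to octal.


Divide by 8 repeatedly:
41720 ÷ 8 = 5215 remainder 0
5215 ÷ 8 = 651 remainder 7
651 ÷ 8 = 81 remainder 3
81 ÷ 8 = 10 remainder 1
10 ÷ 8 = 1 remainder 2
1 ÷ 8 = 0 remainder 1
Reading remainders bottom-up:
= 0o121370


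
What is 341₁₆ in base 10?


Positional values:
Position 0: 1 × 16^0 = 1 × 1 = 1
Position 1: 4 × 16^1 = 4 × 16 = 64
Position 2: 3 × 16^2 = 3 × 256 = 768
Sum = 1 + 64 + 768
= 833


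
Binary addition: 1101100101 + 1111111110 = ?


Align and add column by column (LSB to MSB, carry propagating):
  01101100101
+ 01111111110
  -----------
  col 0: 1 + 0 + 0 (carry in) = 1 → bit 1, carry out 0
  col 1: 0 + 1 + 0 (carry in) = 1 → bit 1, carry out 0
  col 2: 1 + 1 + 0 (carry in) = 2 → bit 0, carry out 1
  col 3: 0 + 1 + 1 (carry in) = 2 → bit 0, carry out 1
  col 4: 0 + 1 + 1 (carry in) = 2 → bit 0, carry out 1
  col 5: 1 + 1 + 1 (carry in) = 3 → bit 1, carry out 1
  col 6: 1 + 1 + 1 (carry in) = 3 → bit 1, carry out 1
  col 7: 0 + 1 + 1 (carry in) = 2 → bit 0, carry out 1
  col 8: 1 + 1 + 1 (carry in) = 3 → bit 1, carry out 1
  col 9: 1 + 1 + 1 (carry in) = 3 → bit 1, carry out 1
  col 10: 0 + 0 + 1 (carry in) = 1 → bit 1, carry out 0
Reading bits MSB→LSB: 11101100011
Strip leading zeros: 11101100011
= 11101100011


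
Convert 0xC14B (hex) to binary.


Each hex digit → 4 binary bits:
  C = 1100
  1 = 0001
  4 = 0100
  B = 1011
Concatenate: 1100 0001 0100 1011
= 1100000101001011


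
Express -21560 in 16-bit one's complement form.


Original: 0101010000111000
Invert all bits:
  bit 0: 0 → 1
  bit 1: 1 → 0
  bit 2: 0 → 1
  bit 3: 1 → 0
  bit 4: 0 → 1
  bit 5: 1 → 0
  bit 6: 0 → 1
  bit 7: 0 → 1
  bit 8: 0 → 1
  bit 9: 0 → 1
  bit 10: 1 → 0
  bit 11: 1 → 0
  bit 12: 1 → 0
  bit 13: 0 → 1
  bit 14: 0 → 1
  bit 15: 0 → 1
= 1010101111000111


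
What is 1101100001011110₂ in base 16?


Group into 4-bit nibbles: 1101100001011110
  1101 = D
  1000 = 8
  0101 = 5
  1110 = E
= 0xD85E


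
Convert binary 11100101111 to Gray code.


Binary: 11100101111
Gray code: G = B XOR (B >> 1)
B >> 1 = 01110010111
11100101111 XOR 01110010111:
  1 XOR 0 = 1
  1 XOR 1 = 0
  1 XOR 1 = 0
  0 XOR 1 = 1
  0 XOR 0 = 0
  1 XOR 0 = 1
  0 XOR 1 = 1
  1 XOR 0 = 1
  1 XOR 1 = 0
  1 XOR 1 = 0
  1 XOR 1 = 0
= 10010111000


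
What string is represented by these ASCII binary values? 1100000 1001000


Codes (binary): 1100000 1001000
Per-code ASCII lookup:
  1100000 = 96  (special character) → '`'
  1001000 = 72  (range 65-90: uppercase, 72 - 65 = 7) → 'H'
= '`H'


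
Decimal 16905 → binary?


Divide by 2 repeatedly:
16905 ÷ 2 = 8452 remainder 1
8452 ÷ 2 = 4226 remainder 0
4226 ÷ 2 = 2113 remainder 0
2113 ÷ 2 = 1056 remainder 1
1056 ÷ 2 = 528 remainder 0
528 ÷ 2 = 264 remainder 0
264 ÷ 2 = 132 remainder 0
132 ÷ 2 = 66 remainder 0
66 ÷ 2 = 33 remainder 0
33 ÷ 2 = 16 remainder 1
16 ÷ 2 = 8 remainder 0
8 ÷ 2 = 4 remainder 0
4 ÷ 2 = 2 remainder 0
2 ÷ 2 = 1 remainder 0
1 ÷ 2 = 0 remainder 1
Reading remainders bottom-up:
= 100001000001001


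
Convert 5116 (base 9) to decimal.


Positional values (base 9):
  6 × 9^0 = 6 × 1 = 6
  1 × 9^1 = 1 × 9 = 9
  1 × 9^2 = 1 × 81 = 81
  5 × 9^3 = 5 × 729 = 3645
Sum = 6 + 9 + 81 + 3645
= 3741


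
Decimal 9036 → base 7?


Divide by 7 repeatedly:
9036 ÷ 7 = 1290 remainder 6
1290 ÷ 7 = 184 remainder 2
184 ÷ 7 = 26 remainder 2
26 ÷ 7 = 3 remainder 5
3 ÷ 7 = 0 remainder 3
Reading remainders bottom-up:
= 35226


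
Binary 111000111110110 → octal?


Group into 3-bit groups: 111000111110110
  111 = 7
  000 = 0
  111 = 7
  110 = 6
  110 = 6
= 0o70766


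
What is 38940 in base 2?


Divide by 2 repeatedly:
38940 ÷ 2 = 19470 remainder 0
19470 ÷ 2 = 9735 remainder 0
9735 ÷ 2 = 4867 remainder 1
4867 ÷ 2 = 2433 remainder 1
2433 ÷ 2 = 1216 remainder 1
1216 ÷ 2 = 608 remainder 0
608 ÷ 2 = 304 remainder 0
304 ÷ 2 = 152 remainder 0
152 ÷ 2 = 76 remainder 0
76 ÷ 2 = 38 remainder 0
38 ÷ 2 = 19 remainder 0
19 ÷ 2 = 9 remainder 1
9 ÷ 2 = 4 remainder 1
4 ÷ 2 = 2 remainder 0
2 ÷ 2 = 1 remainder 0
1 ÷ 2 = 0 remainder 1
Reading remainders bottom-up:
= 1001100000011100


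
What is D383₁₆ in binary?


Each hex digit → 4 binary bits:
  D = 1101
  3 = 0011
  8 = 1000
  3 = 0011
Concatenate: 1101 0011 1000 0011
= 1101001110000011


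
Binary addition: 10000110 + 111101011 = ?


Align and add column by column (LSB to MSB, carry propagating):
  0010000110
+ 0111101011
  ----------
  col 0: 0 + 1 + 0 (carry in) = 1 → bit 1, carry out 0
  col 1: 1 + 1 + 0 (carry in) = 2 → bit 0, carry out 1
  col 2: 1 + 0 + 1 (carry in) = 2 → bit 0, carry out 1
  col 3: 0 + 1 + 1 (carry in) = 2 → bit 0, carry out 1
  col 4: 0 + 0 + 1 (carry in) = 1 → bit 1, carry out 0
  col 5: 0 + 1 + 0 (carry in) = 1 → bit 1, carry out 0
  col 6: 0 + 1 + 0 (carry in) = 1 → bit 1, carry out 0
  col 7: 1 + 1 + 0 (carry in) = 2 → bit 0, carry out 1
  col 8: 0 + 1 + 1 (carry in) = 2 → bit 0, carry out 1
  col 9: 0 + 0 + 1 (carry in) = 1 → bit 1, carry out 0
Reading bits MSB→LSB: 1001110001
Strip leading zeros: 1001110001
= 1001110001


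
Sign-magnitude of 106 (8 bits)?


Sign bit: 0 (positive)
Magnitude: 106 = 1101010
= 01101010


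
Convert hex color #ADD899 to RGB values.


Hex: #ADD899
R = AD₁₆ = 173
G = D8₁₆ = 216
B = 99₁₆ = 153
= RGB(173, 216, 153)


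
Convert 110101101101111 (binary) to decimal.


Positional values:
Bit 0: 1 × 2^0 = 1
Bit 1: 1 × 2^1 = 2
Bit 2: 1 × 2^2 = 4
Bit 3: 1 × 2^3 = 8
Bit 5: 1 × 2^5 = 32
Bit 6: 1 × 2^6 = 64
Bit 8: 1 × 2^8 = 256
Bit 9: 1 × 2^9 = 512
Bit 11: 1 × 2^11 = 2048
Bit 13: 1 × 2^13 = 8192
Bit 14: 1 × 2^14 = 16384
Sum = 1 + 2 + 4 + 8 + 32 + 64 + 256 + 512 + 2048 + 8192 + 16384
= 27503


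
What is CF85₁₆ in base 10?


Positional values:
Position 0: 5 × 16^0 = 5 × 1 = 5
Position 1: 8 × 16^1 = 8 × 16 = 128
Position 2: F × 16^2 = 15 × 256 = 3840
Position 3: C × 16^3 = 12 × 4096 = 49152
Sum = 5 + 128 + 3840 + 49152
= 53125


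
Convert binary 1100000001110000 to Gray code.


Binary: 1100000001110000
Gray code: G = B XOR (B >> 1)
B >> 1 = 0110000000111000
1100000001110000 XOR 0110000000111000:
  1 XOR 0 = 1
  1 XOR 1 = 0
  0 XOR 1 = 1
  0 XOR 0 = 0
  0 XOR 0 = 0
  0 XOR 0 = 0
  0 XOR 0 = 0
  0 XOR 0 = 0
  0 XOR 0 = 0
  1 XOR 0 = 1
  1 XOR 1 = 0
  1 XOR 1 = 0
  0 XOR 1 = 1
  0 XOR 0 = 0
  0 XOR 0 = 0
  0 XOR 0 = 0
= 1010000001001000


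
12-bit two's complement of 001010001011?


Original: 001010001011
Step 1 - Invert all bits: 110101110100
Step 2 - Add 1: 110101110100 + 1
= 110101110101 (represents -651)


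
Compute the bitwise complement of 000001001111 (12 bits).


Original: 000001001111
Invert all bits:
  bit 0: 0 → 1
  bit 1: 0 → 1
  bit 2: 0 → 1
  bit 3: 0 → 1
  bit 4: 0 → 1
  bit 5: 1 → 0
  bit 6: 0 → 1
  bit 7: 0 → 1
  bit 8: 1 → 0
  bit 9: 1 → 0
  bit 10: 1 → 0
  bit 11: 1 → 0
= 111110110000


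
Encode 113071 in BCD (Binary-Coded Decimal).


Each digit → 4-bit binary:
  1 → 0001
  1 → 0001
  3 → 0011
  0 → 0000
  7 → 0111
  1 → 0001
= 0001 0001 0011 0000 0111 0001


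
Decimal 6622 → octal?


Divide by 8 repeatedly:
6622 ÷ 8 = 827 remainder 6
827 ÷ 8 = 103 remainder 3
103 ÷ 8 = 12 remainder 7
12 ÷ 8 = 1 remainder 4
1 ÷ 8 = 0 remainder 1
Reading remainders bottom-up:
= 0o14736


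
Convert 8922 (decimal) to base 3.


Divide by 3 repeatedly:
8922 ÷ 3 = 2974 remainder 0
2974 ÷ 3 = 991 remainder 1
991 ÷ 3 = 330 remainder 1
330 ÷ 3 = 110 remainder 0
110 ÷ 3 = 36 remainder 2
36 ÷ 3 = 12 remainder 0
12 ÷ 3 = 4 remainder 0
4 ÷ 3 = 1 remainder 1
1 ÷ 3 = 0 remainder 1
Reading remainders bottom-up:
= 110020110


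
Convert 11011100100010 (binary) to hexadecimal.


Group into 4-bit nibbles: 0011011100100010
  0011 = 3
  0111 = 7
  0010 = 2
  0010 = 2
= 0x3722


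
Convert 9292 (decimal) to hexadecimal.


Divide by 16 repeatedly:
9292 ÷ 16 = 580 remainder 12 (C)
580 ÷ 16 = 36 remainder 4 (4)
36 ÷ 16 = 2 remainder 4 (4)
2 ÷ 16 = 0 remainder 2 (2)
Reading remainders bottom-up:
= 0x244C


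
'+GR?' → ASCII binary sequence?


String: '+GR?'  (4 characters)
Per-character ASCII lookup:
  '+': special character: '+' = 43 → 101011
  'G': uppercase starts at 65: 'G' = 65 + 6 = 71 → 1000111
  'R': uppercase starts at 65: 'R' = 65 + 17 = 82 → 1010010
  '?': special character: '?' = 63 → 111111
= 101011 1000111 1010010 111111


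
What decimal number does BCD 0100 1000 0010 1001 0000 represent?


Each 4-bit group → digit:
  0100 → 4
  1000 → 8
  0010 → 2
  1001 → 9
  0000 → 0
= 48290


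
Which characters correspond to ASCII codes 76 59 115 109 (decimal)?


Codes (decimal): 76 59 115 109
Per-code ASCII lookup:
  76  (range 65-90: uppercase, 76 - 65 = 11) → 'L'
  59  (special character) → ';'
  115  (range 97-122: lowercase, 115 - 97 = 18) → 's'
  109  (range 97-122: lowercase, 109 - 97 = 12) → 'm'
= 'L;sm'


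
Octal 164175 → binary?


Each octal digit → 3 binary bits:
  1 = 001
  6 = 110
  4 = 100
  1 = 001
  7 = 111
  5 = 101
Concatenate: 001 110 100 001 111 101
= 001110100001111101


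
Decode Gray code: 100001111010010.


Gray code: 100001111010010
MSB stays the same: 1
Each subsequent bit = prev_binary XOR current_gray:
  B[1] = 1 XOR 0 = 1
  B[2] = 1 XOR 0 = 1
  B[3] = 1 XOR 0 = 1
  B[4] = 1 XOR 0 = 1
  B[5] = 1 XOR 1 = 0
  B[6] = 0 XOR 1 = 1
  B[7] = 1 XOR 1 = 0
  B[8] = 0 XOR 1 = 1
  B[9] = 1 XOR 0 = 1
  B[10] = 1 XOR 1 = 0
  B[11] = 0 XOR 0 = 0
  B[12] = 0 XOR 0 = 0
  B[13] = 0 XOR 1 = 1
  B[14] = 1 XOR 0 = 1
= 111110101100011 (32099 decimal)


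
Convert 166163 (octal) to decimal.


Positional values:
Position 0: 3 × 8^0 = 3
Position 1: 6 × 8^1 = 48
Position 2: 1 × 8^2 = 64
Position 3: 6 × 8^3 = 3072
Position 4: 6 × 8^4 = 24576
Position 5: 1 × 8^5 = 32768
Sum = 3 + 48 + 64 + 3072 + 24576 + 32768
= 60531


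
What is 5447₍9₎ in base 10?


Positional values (base 9):
  7 × 9^0 = 7 × 1 = 7
  4 × 9^1 = 4 × 9 = 36
  4 × 9^2 = 4 × 81 = 324
  5 × 9^3 = 5 × 729 = 3645
Sum = 7 + 36 + 324 + 3645
= 4012


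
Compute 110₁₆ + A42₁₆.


Align and add column by column (LSB to MSB, each column mod 16 with carry):
  0110
+ 0A42
  ----
  col 0: 0(0) + 2(2) + 0 (carry in) = 2 → 2(2), carry out 0
  col 1: 1(1) + 4(4) + 0 (carry in) = 5 → 5(5), carry out 0
  col 2: 1(1) + A(10) + 0 (carry in) = 11 → B(11), carry out 0
  col 3: 0(0) + 0(0) + 0 (carry in) = 0 → 0(0), carry out 0
Reading digits MSB→LSB: 0B52
Strip leading zeros: B52
= 0xB52


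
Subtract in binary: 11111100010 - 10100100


Align and subtract column by column (LSB to MSB, borrowing when needed):
  11111100010
- 00010100100
  -----------
  col 0: (0 - 0 borrow-in) - 0 → 0 - 0 = 0, borrow out 0
  col 1: (1 - 0 borrow-in) - 0 → 1 - 0 = 1, borrow out 0
  col 2: (0 - 0 borrow-in) - 1 → borrow from next column: (0+2) - 1 = 1, borrow out 1
  col 3: (0 - 1 borrow-in) - 0 → borrow from next column: (-1+2) - 0 = 1, borrow out 1
  col 4: (0 - 1 borrow-in) - 0 → borrow from next column: (-1+2) - 0 = 1, borrow out 1
  col 5: (1 - 1 borrow-in) - 1 → borrow from next column: (0+2) - 1 = 1, borrow out 1
  col 6: (1 - 1 borrow-in) - 0 → 0 - 0 = 0, borrow out 0
  col 7: (1 - 0 borrow-in) - 1 → 1 - 1 = 0, borrow out 0
  col 8: (1 - 0 borrow-in) - 0 → 1 - 0 = 1, borrow out 0
  col 9: (1 - 0 borrow-in) - 0 → 1 - 0 = 1, borrow out 0
  col 10: (1 - 0 borrow-in) - 0 → 1 - 0 = 1, borrow out 0
Reading bits MSB→LSB: 11100111110
Strip leading zeros: 11100111110
= 11100111110


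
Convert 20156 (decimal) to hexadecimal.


Divide by 16 repeatedly:
20156 ÷ 16 = 1259 remainder 12 (C)
1259 ÷ 16 = 78 remainder 11 (B)
78 ÷ 16 = 4 remainder 14 (E)
4 ÷ 16 = 0 remainder 4 (4)
Reading remainders bottom-up:
= 0x4EBC


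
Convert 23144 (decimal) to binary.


Divide by 2 repeatedly:
23144 ÷ 2 = 11572 remainder 0
11572 ÷ 2 = 5786 remainder 0
5786 ÷ 2 = 2893 remainder 0
2893 ÷ 2 = 1446 remainder 1
1446 ÷ 2 = 723 remainder 0
723 ÷ 2 = 361 remainder 1
361 ÷ 2 = 180 remainder 1
180 ÷ 2 = 90 remainder 0
90 ÷ 2 = 45 remainder 0
45 ÷ 2 = 22 remainder 1
22 ÷ 2 = 11 remainder 0
11 ÷ 2 = 5 remainder 1
5 ÷ 2 = 2 remainder 1
2 ÷ 2 = 1 remainder 0
1 ÷ 2 = 0 remainder 1
Reading remainders bottom-up:
= 101101001101000


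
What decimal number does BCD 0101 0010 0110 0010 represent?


Each 4-bit group → digit:
  0101 → 5
  0010 → 2
  0110 → 6
  0010 → 2
= 5262


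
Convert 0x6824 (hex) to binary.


Each hex digit → 4 binary bits:
  6 = 0110
  8 = 1000
  2 = 0010
  4 = 0100
Concatenate: 0110 1000 0010 0100
= 0110100000100100


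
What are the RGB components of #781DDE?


Hex: #781DDE
R = 78₁₆ = 120
G = 1D₁₆ = 29
B = DE₁₆ = 222
= RGB(120, 29, 222)


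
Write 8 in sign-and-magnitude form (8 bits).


Sign bit: 0 (positive)
Magnitude: 8 = 0001000
= 00001000


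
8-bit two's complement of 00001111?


Original: 00001111
Step 1 - Invert all bits: 11110000
Step 2 - Add 1: 11110000 + 1
= 11110001 (represents -15)


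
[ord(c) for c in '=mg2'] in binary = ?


String: '=mg2'  (4 characters)
Per-character ASCII lookup:
  '=': special character: '=' = 61 → 111101
  'm': lowercase starts at 97: 'm' = 97 + 12 = 109 → 1101101
  'g': lowercase starts at 97: 'g' = 97 + 6 = 103 → 1100111
  '2': digits start at 48: '2' = 48 + 2 = 50 → 110010
= 111101 1101101 1100111 110010


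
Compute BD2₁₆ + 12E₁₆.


Align and add column by column (LSB to MSB, each column mod 16 with carry):
  0BD2
+ 012E
  ----
  col 0: 2(2) + E(14) + 0 (carry in) = 16 → 0(0), carry out 1
  col 1: D(13) + 2(2) + 1 (carry in) = 16 → 0(0), carry out 1
  col 2: B(11) + 1(1) + 1 (carry in) = 13 → D(13), carry out 0
  col 3: 0(0) + 0(0) + 0 (carry in) = 0 → 0(0), carry out 0
Reading digits MSB→LSB: 0D00
Strip leading zeros: D00
= 0xD00


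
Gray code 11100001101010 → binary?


Gray code: 11100001101010
MSB stays the same: 1
Each subsequent bit = prev_binary XOR current_gray:
  B[1] = 1 XOR 1 = 0
  B[2] = 0 XOR 1 = 1
  B[3] = 1 XOR 0 = 1
  B[4] = 1 XOR 0 = 1
  B[5] = 1 XOR 0 = 1
  B[6] = 1 XOR 0 = 1
  B[7] = 1 XOR 1 = 0
  B[8] = 0 XOR 1 = 1
  B[9] = 1 XOR 0 = 1
  B[10] = 1 XOR 1 = 0
  B[11] = 0 XOR 0 = 0
  B[12] = 0 XOR 1 = 1
  B[13] = 1 XOR 0 = 1
= 10111110110011 (12211 decimal)


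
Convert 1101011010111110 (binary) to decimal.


Positional values:
Bit 1: 1 × 2^1 = 2
Bit 2: 1 × 2^2 = 4
Bit 3: 1 × 2^3 = 8
Bit 4: 1 × 2^4 = 16
Bit 5: 1 × 2^5 = 32
Bit 7: 1 × 2^7 = 128
Bit 9: 1 × 2^9 = 512
Bit 10: 1 × 2^10 = 1024
Bit 12: 1 × 2^12 = 4096
Bit 14: 1 × 2^14 = 16384
Bit 15: 1 × 2^15 = 32768
Sum = 2 + 4 + 8 + 16 + 32 + 128 + 512 + 1024 + 4096 + 16384 + 32768
= 54974


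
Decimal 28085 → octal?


Divide by 8 repeatedly:
28085 ÷ 8 = 3510 remainder 5
3510 ÷ 8 = 438 remainder 6
438 ÷ 8 = 54 remainder 6
54 ÷ 8 = 6 remainder 6
6 ÷ 8 = 0 remainder 6
Reading remainders bottom-up:
= 0o66665


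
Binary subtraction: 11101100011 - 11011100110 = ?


Align and subtract column by column (LSB to MSB, borrowing when needed):
  11101100011
- 11011100110
  -----------
  col 0: (1 - 0 borrow-in) - 0 → 1 - 0 = 1, borrow out 0
  col 1: (1 - 0 borrow-in) - 1 → 1 - 1 = 0, borrow out 0
  col 2: (0 - 0 borrow-in) - 1 → borrow from next column: (0+2) - 1 = 1, borrow out 1
  col 3: (0 - 1 borrow-in) - 0 → borrow from next column: (-1+2) - 0 = 1, borrow out 1
  col 4: (0 - 1 borrow-in) - 0 → borrow from next column: (-1+2) - 0 = 1, borrow out 1
  col 5: (1 - 1 borrow-in) - 1 → borrow from next column: (0+2) - 1 = 1, borrow out 1
  col 6: (1 - 1 borrow-in) - 1 → borrow from next column: (0+2) - 1 = 1, borrow out 1
  col 7: (0 - 1 borrow-in) - 1 → borrow from next column: (-1+2) - 1 = 0, borrow out 1
  col 8: (1 - 1 borrow-in) - 0 → 0 - 0 = 0, borrow out 0
  col 9: (1 - 0 borrow-in) - 1 → 1 - 1 = 0, borrow out 0
  col 10: (1 - 0 borrow-in) - 1 → 1 - 1 = 0, borrow out 0
Reading bits MSB→LSB: 00001111101
Strip leading zeros: 1111101
= 1111101


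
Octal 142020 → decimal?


Positional values:
Position 0: 0 × 8^0 = 0
Position 1: 2 × 8^1 = 16
Position 2: 0 × 8^2 = 0
Position 3: 2 × 8^3 = 1024
Position 4: 4 × 8^4 = 16384
Position 5: 1 × 8^5 = 32768
Sum = 0 + 16 + 0 + 1024 + 16384 + 32768
= 50192


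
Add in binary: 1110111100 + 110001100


Align and add column by column (LSB to MSB, carry propagating):
  01110111100
+ 00110001100
  -----------
  col 0: 0 + 0 + 0 (carry in) = 0 → bit 0, carry out 0
  col 1: 0 + 0 + 0 (carry in) = 0 → bit 0, carry out 0
  col 2: 1 + 1 + 0 (carry in) = 2 → bit 0, carry out 1
  col 3: 1 + 1 + 1 (carry in) = 3 → bit 1, carry out 1
  col 4: 1 + 0 + 1 (carry in) = 2 → bit 0, carry out 1
  col 5: 1 + 0 + 1 (carry in) = 2 → bit 0, carry out 1
  col 6: 0 + 0 + 1 (carry in) = 1 → bit 1, carry out 0
  col 7: 1 + 1 + 0 (carry in) = 2 → bit 0, carry out 1
  col 8: 1 + 1 + 1 (carry in) = 3 → bit 1, carry out 1
  col 9: 1 + 0 + 1 (carry in) = 2 → bit 0, carry out 1
  col 10: 0 + 0 + 1 (carry in) = 1 → bit 1, carry out 0
Reading bits MSB→LSB: 10101001000
Strip leading zeros: 10101001000
= 10101001000


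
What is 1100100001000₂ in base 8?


Group into 3-bit groups: 001100100001000
  001 = 1
  100 = 4
  100 = 4
  001 = 1
  000 = 0
= 0o14410


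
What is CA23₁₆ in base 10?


Positional values:
Position 0: 3 × 16^0 = 3 × 1 = 3
Position 1: 2 × 16^1 = 2 × 16 = 32
Position 2: A × 16^2 = 10 × 256 = 2560
Position 3: C × 16^3 = 12 × 4096 = 49152
Sum = 3 + 32 + 2560 + 49152
= 51747


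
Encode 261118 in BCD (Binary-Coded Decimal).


Each digit → 4-bit binary:
  2 → 0010
  6 → 0110
  1 → 0001
  1 → 0001
  1 → 0001
  8 → 1000
= 0010 0110 0001 0001 0001 1000


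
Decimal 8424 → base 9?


Divide by 9 repeatedly:
8424 ÷ 9 = 936 remainder 0
936 ÷ 9 = 104 remainder 0
104 ÷ 9 = 11 remainder 5
11 ÷ 9 = 1 remainder 2
1 ÷ 9 = 0 remainder 1
Reading remainders bottom-up:
= 12500


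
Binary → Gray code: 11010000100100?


Binary: 11010000100100
Gray code: G = B XOR (B >> 1)
B >> 1 = 01101000010010
11010000100100 XOR 01101000010010:
  1 XOR 0 = 1
  1 XOR 1 = 0
  0 XOR 1 = 1
  1 XOR 0 = 1
  0 XOR 1 = 1
  0 XOR 0 = 0
  0 XOR 0 = 0
  0 XOR 0 = 0
  1 XOR 0 = 1
  0 XOR 1 = 1
  0 XOR 0 = 0
  1 XOR 0 = 1
  0 XOR 1 = 1
  0 XOR 0 = 0
= 10111000110110


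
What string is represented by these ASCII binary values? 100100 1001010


Codes (binary): 100100 1001010
Per-code ASCII lookup:
  100100 = 36  (special character) → '$'
  1001010 = 74  (range 65-90: uppercase, 74 - 65 = 9) → 'J'
= '$J'


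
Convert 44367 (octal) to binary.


Each octal digit → 3 binary bits:
  4 = 100
  4 = 100
  3 = 011
  6 = 110
  7 = 111
Concatenate: 100 100 011 110 111
= 100100011110111


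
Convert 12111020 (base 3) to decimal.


Positional values (base 3):
  0 × 3^0 = 0 × 1 = 0
  2 × 3^1 = 2 × 3 = 6
  0 × 3^2 = 0 × 9 = 0
  1 × 3^3 = 1 × 27 = 27
  1 × 3^4 = 1 × 81 = 81
  1 × 3^5 = 1 × 243 = 243
  2 × 3^6 = 2 × 729 = 1458
  1 × 3^7 = 1 × 2187 = 2187
Sum = 0 + 6 + 0 + 27 + 81 + 243 + 1458 + 2187
= 4002


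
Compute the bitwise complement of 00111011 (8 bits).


Original: 00111011
Invert all bits:
  bit 0: 0 → 1
  bit 1: 0 → 1
  bit 2: 1 → 0
  bit 3: 1 → 0
  bit 4: 1 → 0
  bit 5: 0 → 1
  bit 6: 1 → 0
  bit 7: 1 → 0
= 11000100


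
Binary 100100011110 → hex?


Group into 4-bit nibbles: 100100011110
  1001 = 9
  0001 = 1
  1110 = E
= 0x91E


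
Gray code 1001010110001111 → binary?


Gray code: 1001010110001111
MSB stays the same: 1
Each subsequent bit = prev_binary XOR current_gray:
  B[1] = 1 XOR 0 = 1
  B[2] = 1 XOR 0 = 1
  B[3] = 1 XOR 1 = 0
  B[4] = 0 XOR 0 = 0
  B[5] = 0 XOR 1 = 1
  B[6] = 1 XOR 0 = 1
  B[7] = 1 XOR 1 = 0
  B[8] = 0 XOR 1 = 1
  B[9] = 1 XOR 0 = 1
  B[10] = 1 XOR 0 = 1
  B[11] = 1 XOR 0 = 1
  B[12] = 1 XOR 1 = 0
  B[13] = 0 XOR 1 = 1
  B[14] = 1 XOR 1 = 0
  B[15] = 0 XOR 1 = 1
= 1110011011110101 (59125 decimal)


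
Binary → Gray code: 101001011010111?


Binary: 101001011010111
Gray code: G = B XOR (B >> 1)
B >> 1 = 010100101101011
101001011010111 XOR 010100101101011:
  1 XOR 0 = 1
  0 XOR 1 = 1
  1 XOR 0 = 1
  0 XOR 1 = 1
  0 XOR 0 = 0
  1 XOR 0 = 1
  0 XOR 1 = 1
  1 XOR 0 = 1
  1 XOR 1 = 0
  0 XOR 1 = 1
  1 XOR 0 = 1
  0 XOR 1 = 1
  1 XOR 0 = 1
  1 XOR 1 = 0
  1 XOR 1 = 0
= 111101110111100


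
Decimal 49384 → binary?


Divide by 2 repeatedly:
49384 ÷ 2 = 24692 remainder 0
24692 ÷ 2 = 12346 remainder 0
12346 ÷ 2 = 6173 remainder 0
6173 ÷ 2 = 3086 remainder 1
3086 ÷ 2 = 1543 remainder 0
1543 ÷ 2 = 771 remainder 1
771 ÷ 2 = 385 remainder 1
385 ÷ 2 = 192 remainder 1
192 ÷ 2 = 96 remainder 0
96 ÷ 2 = 48 remainder 0
48 ÷ 2 = 24 remainder 0
24 ÷ 2 = 12 remainder 0
12 ÷ 2 = 6 remainder 0
6 ÷ 2 = 3 remainder 0
3 ÷ 2 = 1 remainder 1
1 ÷ 2 = 0 remainder 1
Reading remainders bottom-up:
= 1100000011101000
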